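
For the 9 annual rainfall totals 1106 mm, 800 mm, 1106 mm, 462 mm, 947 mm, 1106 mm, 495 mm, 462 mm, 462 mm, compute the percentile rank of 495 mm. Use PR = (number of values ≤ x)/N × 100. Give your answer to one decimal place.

44.4

N = 9.
Strictly below 495: 3. Equal to 495: 1.
PR = 4/9 × 100 = 44.4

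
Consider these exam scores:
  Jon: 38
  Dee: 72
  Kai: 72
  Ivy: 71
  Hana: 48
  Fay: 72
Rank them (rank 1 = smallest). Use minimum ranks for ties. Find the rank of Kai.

Sorted (ascending): 38, 48, 71, 72, 72, 72
The 3 values of 72 occupy positions 4–6 → each gets rank 4.
Kai has value 72 → rank 4.

4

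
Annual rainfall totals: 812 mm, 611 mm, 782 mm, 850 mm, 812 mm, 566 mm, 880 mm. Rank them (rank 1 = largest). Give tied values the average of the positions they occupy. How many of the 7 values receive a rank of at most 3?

2

Sorted (descending): 880, 850, 812, 812, 782, 611, 566
The 2 values of 812 occupy positions 3–4 → average rank (3+4)/2 = 3.5.
Ranks ≤ 3: {1, 2} → 2 values.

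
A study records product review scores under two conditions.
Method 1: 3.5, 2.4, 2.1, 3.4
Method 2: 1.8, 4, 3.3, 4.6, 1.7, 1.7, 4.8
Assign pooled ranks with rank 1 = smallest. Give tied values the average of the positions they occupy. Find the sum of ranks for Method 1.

24

Sorted (ascending): 1.7, 1.7, 1.8, 2.1, 2.4, 3.3, 3.4, 3.5, 4, 4.6, 4.8
The 2 values of 1.7 occupy positions 1–2 → average rank (1+2)/2 = 1.5.
Method 1 values → pooled ranks: 3.5→8, 2.4→5, 2.1→4, 3.4→7
Rank sum = 8 + 5 + 4 + 7 = 24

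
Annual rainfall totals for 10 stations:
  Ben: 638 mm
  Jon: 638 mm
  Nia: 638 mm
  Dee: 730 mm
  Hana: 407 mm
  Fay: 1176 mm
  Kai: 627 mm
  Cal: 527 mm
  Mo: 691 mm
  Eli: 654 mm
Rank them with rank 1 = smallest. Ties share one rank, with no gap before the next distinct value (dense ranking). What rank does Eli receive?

5

Sorted (ascending): 407, 527, 627, 638, 638, 638, 654, 691, 730, 1176
The 3 values of 638 share dense rank 4.
Remaining distinct values take the next consecutive integers.
Eli has value 654 mm → rank 5.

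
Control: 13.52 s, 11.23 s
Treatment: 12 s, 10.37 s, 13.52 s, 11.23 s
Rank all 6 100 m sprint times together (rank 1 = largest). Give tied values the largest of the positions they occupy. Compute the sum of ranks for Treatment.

16

Sorted (descending): 13.52, 13.52, 12, 11.23, 11.23, 10.37
The 2 values of 13.52 occupy positions 1–2 → each gets rank 2.
The 2 values of 11.23 occupy positions 4–5 → each gets rank 5.
Treatment values → pooled ranks: 12→3, 10.37→6, 13.52→2, 11.23→5
Rank sum = 3 + 6 + 2 + 5 = 16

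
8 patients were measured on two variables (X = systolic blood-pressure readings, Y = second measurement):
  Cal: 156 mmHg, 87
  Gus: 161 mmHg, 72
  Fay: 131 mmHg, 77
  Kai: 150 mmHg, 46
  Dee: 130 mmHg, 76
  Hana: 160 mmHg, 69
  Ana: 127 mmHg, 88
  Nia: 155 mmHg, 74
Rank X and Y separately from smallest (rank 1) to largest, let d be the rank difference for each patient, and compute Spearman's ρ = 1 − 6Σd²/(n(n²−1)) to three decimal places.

-0.524

Ranks of variable 1: 6, 8, 3, 4, 2, 7, 1, 5
Ranks of variable 2: 7, 3, 6, 1, 5, 2, 8, 4
d = r₁ − r₂: -1, 5, -3, 3, -3, 5, -7, 1
d²: 1, 25, 9, 9, 9, 25, 49, 1; Σd² = 128
ρ = 1 − 6·128/(8·63) = 1 − 768/504 = -0.524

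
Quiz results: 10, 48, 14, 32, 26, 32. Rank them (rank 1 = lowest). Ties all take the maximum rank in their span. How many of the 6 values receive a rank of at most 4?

Sorted (ascending): 10, 14, 26, 32, 32, 48
The 2 values of 32 occupy positions 4–5 → each gets rank 5.
Ranks ≤ 4: {1, 2, 3} → 3 values.

3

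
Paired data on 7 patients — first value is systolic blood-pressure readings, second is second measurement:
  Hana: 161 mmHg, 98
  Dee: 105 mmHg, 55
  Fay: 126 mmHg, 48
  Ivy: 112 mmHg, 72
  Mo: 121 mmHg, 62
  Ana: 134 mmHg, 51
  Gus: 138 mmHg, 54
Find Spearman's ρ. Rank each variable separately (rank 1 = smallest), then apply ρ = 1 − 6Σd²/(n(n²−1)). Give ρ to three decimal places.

Ranks of variable 1: 7, 1, 4, 2, 3, 5, 6
Ranks of variable 2: 7, 4, 1, 6, 5, 2, 3
d = r₁ − r₂: 0, -3, 3, -4, -2, 3, 3
d²: 0, 9, 9, 16, 4, 9, 9; Σd² = 56
ρ = 1 − 6·56/(7·48) = 1 − 336/336 = 0.000

0.000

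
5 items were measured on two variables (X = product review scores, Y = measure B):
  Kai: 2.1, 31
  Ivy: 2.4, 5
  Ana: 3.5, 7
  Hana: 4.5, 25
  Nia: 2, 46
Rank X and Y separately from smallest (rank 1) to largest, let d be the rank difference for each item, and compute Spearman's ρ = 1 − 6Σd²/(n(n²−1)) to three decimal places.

Ranks of variable 1: 2, 3, 4, 5, 1
Ranks of variable 2: 4, 1, 2, 3, 5
d = r₁ − r₂: -2, 2, 2, 2, -4
d²: 4, 4, 4, 4, 16; Σd² = 32
ρ = 1 − 6·32/(5·24) = 1 − 192/120 = -0.600

-0.600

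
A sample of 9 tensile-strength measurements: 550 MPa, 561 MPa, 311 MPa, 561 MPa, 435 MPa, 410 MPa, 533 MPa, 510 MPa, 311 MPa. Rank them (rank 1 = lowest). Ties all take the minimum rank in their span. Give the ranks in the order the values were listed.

Sorted (ascending): 311, 311, 410, 435, 510, 533, 550, 561, 561
The 2 values of 311 occupy positions 1–2 → each gets rank 1.
The 2 values of 561 occupy positions 8–9 → each gets rank 8.

7, 8, 1, 8, 4, 3, 6, 5, 1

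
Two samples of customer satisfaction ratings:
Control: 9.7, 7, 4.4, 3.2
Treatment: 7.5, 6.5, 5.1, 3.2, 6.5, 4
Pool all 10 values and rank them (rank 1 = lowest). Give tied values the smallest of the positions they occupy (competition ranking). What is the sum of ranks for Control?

Sorted (ascending): 3.2, 3.2, 4, 4.4, 5.1, 6.5, 6.5, 7, 7.5, 9.7
The 2 values of 3.2 occupy positions 1–2 → each gets rank 1.
The 2 values of 6.5 occupy positions 6–7 → each gets rank 6.
Control values → pooled ranks: 9.7→10, 7→8, 4.4→4, 3.2→1
Rank sum = 10 + 8 + 4 + 1 = 23

23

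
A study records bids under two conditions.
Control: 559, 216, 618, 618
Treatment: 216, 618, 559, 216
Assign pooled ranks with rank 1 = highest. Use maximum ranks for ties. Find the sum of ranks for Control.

19

Sorted (descending): 618, 618, 618, 559, 559, 216, 216, 216
The 3 values of 618 occupy positions 1–3 → each gets rank 3.
The 2 values of 559 occupy positions 4–5 → each gets rank 5.
The 3 values of 216 occupy positions 6–8 → each gets rank 8.
Control values → pooled ranks: 559→5, 216→8, 618→3, 618→3
Rank sum = 5 + 8 + 3 + 3 = 19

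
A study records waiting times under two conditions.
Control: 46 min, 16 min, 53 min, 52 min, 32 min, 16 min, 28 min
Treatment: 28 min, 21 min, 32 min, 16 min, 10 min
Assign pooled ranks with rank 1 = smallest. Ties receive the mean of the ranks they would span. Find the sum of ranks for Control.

Sorted (ascending): 10, 16, 16, 16, 21, 28, 28, 32, 32, 46, 52, 53
The 3 values of 16 occupy positions 2–4 → average rank 3.
The 2 values of 28 occupy positions 6–7 → average rank (6+7)/2 = 6.5.
The 2 values of 32 occupy positions 8–9 → average rank (8+9)/2 = 8.5.
Control values → pooled ranks: 46→10, 16→3, 53→12, 52→11, 32→8.5, 16→3, 28→6.5
Rank sum = 10 + 3 + 12 + 11 + 8.5 + 3 + 6.5 = 54

54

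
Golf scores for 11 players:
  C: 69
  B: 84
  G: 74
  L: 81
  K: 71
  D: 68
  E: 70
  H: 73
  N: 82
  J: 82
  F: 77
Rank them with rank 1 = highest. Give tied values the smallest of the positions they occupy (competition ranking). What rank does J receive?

Sorted (descending): 84, 82, 82, 81, 77, 74, 73, 71, 70, 69, 68
The 2 values of 82 occupy positions 2–3 → each gets rank 2.
J has value 82 → rank 2.

2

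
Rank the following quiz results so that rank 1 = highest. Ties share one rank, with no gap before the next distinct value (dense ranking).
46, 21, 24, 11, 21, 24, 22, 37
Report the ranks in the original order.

Sorted (descending): 46, 37, 24, 24, 22, 21, 21, 11
The 2 values of 24 share dense rank 3.
The 2 values of 21 share dense rank 5.
Remaining distinct values take the next consecutive integers.

1, 5, 3, 6, 5, 3, 4, 2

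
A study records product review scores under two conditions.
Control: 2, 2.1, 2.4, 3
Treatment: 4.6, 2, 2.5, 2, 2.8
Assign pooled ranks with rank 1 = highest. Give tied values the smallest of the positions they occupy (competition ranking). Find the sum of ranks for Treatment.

22

Sorted (descending): 4.6, 3, 2.8, 2.5, 2.4, 2.1, 2, 2, 2
The 3 values of 2 occupy positions 7–9 → each gets rank 7.
Treatment values → pooled ranks: 4.6→1, 2→7, 2.5→4, 2→7, 2.8→3
Rank sum = 1 + 7 + 4 + 7 + 3 = 22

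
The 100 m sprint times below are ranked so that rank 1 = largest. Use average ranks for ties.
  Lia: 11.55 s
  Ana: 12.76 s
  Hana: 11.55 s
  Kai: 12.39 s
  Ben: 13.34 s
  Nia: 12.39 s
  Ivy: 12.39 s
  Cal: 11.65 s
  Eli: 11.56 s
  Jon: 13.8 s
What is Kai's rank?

Sorted (descending): 13.8, 13.34, 12.76, 12.39, 12.39, 12.39, 11.65, 11.56, 11.55, 11.55
The 3 values of 12.39 occupy positions 4–6 → average rank 5.
The 2 values of 11.55 occupy positions 9–10 → average rank (9+10)/2 = 9.5.
Kai has value 12.39 s → rank 5.

5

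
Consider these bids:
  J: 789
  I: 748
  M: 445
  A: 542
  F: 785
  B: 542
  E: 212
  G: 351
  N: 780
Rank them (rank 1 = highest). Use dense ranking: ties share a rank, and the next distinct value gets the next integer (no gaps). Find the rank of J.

Sorted (descending): 789, 785, 780, 748, 542, 542, 445, 351, 212
The 2 values of 542 share dense rank 5.
Remaining distinct values take the next consecutive integers.
J has value 789 → rank 1.

1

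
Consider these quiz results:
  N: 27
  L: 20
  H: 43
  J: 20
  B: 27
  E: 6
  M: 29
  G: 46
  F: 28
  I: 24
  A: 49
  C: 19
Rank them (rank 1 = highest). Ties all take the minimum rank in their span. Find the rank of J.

Sorted (descending): 49, 46, 43, 29, 28, 27, 27, 24, 20, 20, 19, 6
The 2 values of 27 occupy positions 6–7 → each gets rank 6.
The 2 values of 20 occupy positions 9–10 → each gets rank 9.
J has value 20 → rank 9.

9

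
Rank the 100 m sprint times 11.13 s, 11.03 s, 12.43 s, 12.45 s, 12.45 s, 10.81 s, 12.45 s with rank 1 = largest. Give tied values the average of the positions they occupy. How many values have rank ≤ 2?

3

Sorted (descending): 12.45, 12.45, 12.45, 12.43, 11.13, 11.03, 10.81
The 3 values of 12.45 occupy positions 1–3 → average rank 2.
Ranks ≤ 2: {2, 2, 2} → 3 values.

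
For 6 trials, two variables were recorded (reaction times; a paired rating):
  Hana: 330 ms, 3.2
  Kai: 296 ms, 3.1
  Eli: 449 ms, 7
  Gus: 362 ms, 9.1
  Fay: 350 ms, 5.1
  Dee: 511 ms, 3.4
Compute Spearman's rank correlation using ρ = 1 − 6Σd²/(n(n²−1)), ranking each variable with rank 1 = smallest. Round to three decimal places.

Ranks of variable 1: 2, 1, 5, 4, 3, 6
Ranks of variable 2: 2, 1, 5, 6, 4, 3
d = r₁ − r₂: 0, 0, 0, -2, -1, 3
d²: 0, 0, 0, 4, 1, 9; Σd² = 14
ρ = 1 − 6·14/(6·35) = 1 − 84/210 = 0.600

0.600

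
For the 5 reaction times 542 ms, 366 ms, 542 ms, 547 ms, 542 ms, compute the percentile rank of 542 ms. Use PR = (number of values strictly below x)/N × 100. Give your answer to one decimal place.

N = 5.
Strictly below 542: 1. Equal to 542: 3.
PR = 1/5 × 100 = 20.0

20.0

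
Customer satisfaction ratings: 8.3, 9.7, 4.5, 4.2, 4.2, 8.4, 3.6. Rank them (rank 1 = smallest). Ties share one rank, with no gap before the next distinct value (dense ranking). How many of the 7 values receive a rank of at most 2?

3

Sorted (ascending): 3.6, 4.2, 4.2, 4.5, 8.3, 8.4, 9.7
The 2 values of 4.2 share dense rank 2.
Remaining distinct values take the next consecutive integers.
Ranks ≤ 2: {1, 2, 2} → 3 values.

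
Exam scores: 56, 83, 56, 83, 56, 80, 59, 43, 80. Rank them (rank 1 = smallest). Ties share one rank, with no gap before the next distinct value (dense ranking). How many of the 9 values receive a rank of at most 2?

4

Sorted (ascending): 43, 56, 56, 56, 59, 80, 80, 83, 83
The 3 values of 56 share dense rank 2.
The 2 values of 80 share dense rank 4.
The 2 values of 83 share dense rank 5.
Remaining distinct values take the next consecutive integers.
Ranks ≤ 2: {1, 2, 2, 2} → 4 values.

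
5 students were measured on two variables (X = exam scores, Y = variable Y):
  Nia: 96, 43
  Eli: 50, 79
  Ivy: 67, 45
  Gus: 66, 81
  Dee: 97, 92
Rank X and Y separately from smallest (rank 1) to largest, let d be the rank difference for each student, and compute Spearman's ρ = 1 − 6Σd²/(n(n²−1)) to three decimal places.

0.100

Ranks of variable 1: 4, 1, 3, 2, 5
Ranks of variable 2: 1, 3, 2, 4, 5
d = r₁ − r₂: 3, -2, 1, -2, 0
d²: 9, 4, 1, 4, 0; Σd² = 18
ρ = 1 − 6·18/(5·24) = 1 − 108/120 = 0.100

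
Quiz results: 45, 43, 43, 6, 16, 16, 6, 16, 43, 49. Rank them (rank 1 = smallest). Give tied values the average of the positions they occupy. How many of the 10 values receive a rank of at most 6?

Sorted (ascending): 6, 6, 16, 16, 16, 43, 43, 43, 45, 49
The 2 values of 6 occupy positions 1–2 → average rank (1+2)/2 = 1.5.
The 3 values of 16 occupy positions 3–5 → average rank 4.
The 3 values of 43 occupy positions 6–8 → average rank 7.
Ranks ≤ 6: {1.5, 1.5, 4, 4, 4} → 5 values.

5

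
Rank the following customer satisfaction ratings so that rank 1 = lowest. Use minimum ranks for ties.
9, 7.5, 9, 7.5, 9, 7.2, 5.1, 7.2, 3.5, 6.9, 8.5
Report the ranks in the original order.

9, 6, 9, 6, 9, 4, 2, 4, 1, 3, 8

Sorted (ascending): 3.5, 5.1, 6.9, 7.2, 7.2, 7.5, 7.5, 8.5, 9, 9, 9
The 2 values of 7.2 occupy positions 4–5 → each gets rank 4.
The 2 values of 7.5 occupy positions 6–7 → each gets rank 6.
The 3 values of 9 occupy positions 9–11 → each gets rank 9.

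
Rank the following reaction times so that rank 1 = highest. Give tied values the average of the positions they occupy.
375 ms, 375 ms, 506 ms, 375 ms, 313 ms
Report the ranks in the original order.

Sorted (descending): 506, 375, 375, 375, 313
The 3 values of 375 occupy positions 2–4 → average rank 3.

3, 3, 1, 3, 5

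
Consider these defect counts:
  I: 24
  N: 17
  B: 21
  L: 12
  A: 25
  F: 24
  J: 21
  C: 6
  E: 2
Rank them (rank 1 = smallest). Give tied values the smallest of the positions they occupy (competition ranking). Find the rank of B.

5

Sorted (ascending): 2, 6, 12, 17, 21, 21, 24, 24, 25
The 2 values of 21 occupy positions 5–6 → each gets rank 5.
The 2 values of 24 occupy positions 7–8 → each gets rank 7.
B has value 21 → rank 5.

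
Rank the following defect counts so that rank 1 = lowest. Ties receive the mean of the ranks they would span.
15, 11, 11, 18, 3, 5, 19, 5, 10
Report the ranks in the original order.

7, 5.5, 5.5, 8, 1, 2.5, 9, 2.5, 4

Sorted (ascending): 3, 5, 5, 10, 11, 11, 15, 18, 19
The 2 values of 5 occupy positions 2–3 → average rank (2+3)/2 = 2.5.
The 2 values of 11 occupy positions 5–6 → average rank (5+6)/2 = 5.5.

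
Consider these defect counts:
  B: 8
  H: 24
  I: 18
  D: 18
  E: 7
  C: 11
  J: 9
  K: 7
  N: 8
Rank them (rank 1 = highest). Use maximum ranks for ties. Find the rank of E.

Sorted (descending): 24, 18, 18, 11, 9, 8, 8, 7, 7
The 2 values of 18 occupy positions 2–3 → each gets rank 3.
The 2 values of 8 occupy positions 6–7 → each gets rank 7.
The 2 values of 7 occupy positions 8–9 → each gets rank 9.
E has value 7 → rank 9.

9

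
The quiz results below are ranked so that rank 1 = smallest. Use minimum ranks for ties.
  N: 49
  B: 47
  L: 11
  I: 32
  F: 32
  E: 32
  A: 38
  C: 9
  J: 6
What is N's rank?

Sorted (ascending): 6, 9, 11, 32, 32, 32, 38, 47, 49
The 3 values of 32 occupy positions 4–6 → each gets rank 4.
N has value 49 → rank 9.

9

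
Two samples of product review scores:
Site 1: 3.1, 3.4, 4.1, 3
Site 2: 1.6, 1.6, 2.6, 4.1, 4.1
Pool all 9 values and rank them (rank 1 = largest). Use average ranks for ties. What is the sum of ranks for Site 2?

28

Sorted (descending): 4.1, 4.1, 4.1, 3.4, 3.1, 3, 2.6, 1.6, 1.6
The 3 values of 4.1 occupy positions 1–3 → average rank 2.
The 2 values of 1.6 occupy positions 8–9 → average rank (8+9)/2 = 8.5.
Site 2 values → pooled ranks: 1.6→8.5, 1.6→8.5, 2.6→7, 4.1→2, 4.1→2
Rank sum = 8.5 + 8.5 + 7 + 2 + 2 = 28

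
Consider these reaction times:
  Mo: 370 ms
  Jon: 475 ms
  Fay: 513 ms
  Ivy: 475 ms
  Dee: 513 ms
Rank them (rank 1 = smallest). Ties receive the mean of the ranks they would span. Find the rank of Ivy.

2.5

Sorted (ascending): 370, 475, 475, 513, 513
The 2 values of 475 occupy positions 2–3 → average rank (2+3)/2 = 2.5.
The 2 values of 513 occupy positions 4–5 → average rank (4+5)/2 = 4.5.
Ivy has value 475 ms → rank 2.5.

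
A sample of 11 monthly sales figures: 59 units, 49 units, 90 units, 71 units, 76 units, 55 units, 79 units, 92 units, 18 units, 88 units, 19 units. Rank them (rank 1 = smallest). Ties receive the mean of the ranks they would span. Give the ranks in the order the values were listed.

Sorted (ascending): 18, 19, 49, 55, 59, 71, 76, 79, 88, 90, 92
No ties — each value takes its position as its rank.

5, 3, 10, 6, 7, 4, 8, 11, 1, 9, 2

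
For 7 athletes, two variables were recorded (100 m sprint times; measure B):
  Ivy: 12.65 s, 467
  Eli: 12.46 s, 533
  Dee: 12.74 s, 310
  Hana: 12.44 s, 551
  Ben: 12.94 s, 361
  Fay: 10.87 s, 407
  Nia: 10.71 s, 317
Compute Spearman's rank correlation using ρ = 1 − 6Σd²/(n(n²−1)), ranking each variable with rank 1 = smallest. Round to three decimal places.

-0.179

Ranks of variable 1: 5, 4, 6, 3, 7, 2, 1
Ranks of variable 2: 5, 6, 1, 7, 3, 4, 2
d = r₁ − r₂: 0, -2, 5, -4, 4, -2, -1
d²: 0, 4, 25, 16, 16, 4, 1; Σd² = 66
ρ = 1 − 6·66/(7·48) = 1 − 396/336 = -0.179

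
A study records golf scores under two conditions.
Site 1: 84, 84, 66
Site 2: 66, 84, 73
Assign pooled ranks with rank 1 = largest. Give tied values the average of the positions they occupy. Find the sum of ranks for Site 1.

9.5

Sorted (descending): 84, 84, 84, 73, 66, 66
The 3 values of 84 occupy positions 1–3 → average rank 2.
The 2 values of 66 occupy positions 5–6 → average rank (5+6)/2 = 5.5.
Site 1 values → pooled ranks: 84→2, 84→2, 66→5.5
Rank sum = 2 + 2 + 5.5 = 9.5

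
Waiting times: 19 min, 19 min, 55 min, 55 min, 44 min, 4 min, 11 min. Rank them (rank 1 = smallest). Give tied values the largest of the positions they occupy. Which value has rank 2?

11

Sorted (ascending): 4, 11, 19, 19, 44, 55, 55
The 2 values of 19 occupy positions 3–4 → each gets rank 4.
The 2 values of 55 occupy positions 6–7 → each gets rank 7.
Rank 2 → value 11.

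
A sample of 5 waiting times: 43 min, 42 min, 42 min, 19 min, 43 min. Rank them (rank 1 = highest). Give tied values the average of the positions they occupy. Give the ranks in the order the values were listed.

1.5, 3.5, 3.5, 5, 1.5

Sorted (descending): 43, 43, 42, 42, 19
The 2 values of 43 occupy positions 1–2 → average rank (1+2)/2 = 1.5.
The 2 values of 42 occupy positions 3–4 → average rank (3+4)/2 = 3.5.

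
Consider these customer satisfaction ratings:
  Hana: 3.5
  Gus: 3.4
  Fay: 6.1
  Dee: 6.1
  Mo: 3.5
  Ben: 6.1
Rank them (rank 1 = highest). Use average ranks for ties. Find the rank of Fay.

Sorted (descending): 6.1, 6.1, 6.1, 3.5, 3.5, 3.4
The 3 values of 6.1 occupy positions 1–3 → average rank 2.
The 2 values of 3.5 occupy positions 4–5 → average rank (4+5)/2 = 4.5.
Fay has value 6.1 → rank 2.

2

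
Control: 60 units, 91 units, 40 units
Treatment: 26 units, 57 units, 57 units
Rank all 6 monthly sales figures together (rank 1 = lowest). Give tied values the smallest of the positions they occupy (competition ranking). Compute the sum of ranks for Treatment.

7

Sorted (ascending): 26, 40, 57, 57, 60, 91
The 2 values of 57 occupy positions 3–4 → each gets rank 3.
Treatment values → pooled ranks: 26→1, 57→3, 57→3
Rank sum = 1 + 3 + 3 = 7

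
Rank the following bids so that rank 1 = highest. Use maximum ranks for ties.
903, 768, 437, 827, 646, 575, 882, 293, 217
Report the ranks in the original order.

1, 4, 7, 3, 5, 6, 2, 8, 9

Sorted (descending): 903, 882, 827, 768, 646, 575, 437, 293, 217
No ties — each value takes its position as its rank.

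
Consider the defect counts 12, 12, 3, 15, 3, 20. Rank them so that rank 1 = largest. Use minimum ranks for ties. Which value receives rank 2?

15

Sorted (descending): 20, 15, 12, 12, 3, 3
The 2 values of 12 occupy positions 3–4 → each gets rank 3.
The 2 values of 3 occupy positions 5–6 → each gets rank 5.
Rank 2 → value 15.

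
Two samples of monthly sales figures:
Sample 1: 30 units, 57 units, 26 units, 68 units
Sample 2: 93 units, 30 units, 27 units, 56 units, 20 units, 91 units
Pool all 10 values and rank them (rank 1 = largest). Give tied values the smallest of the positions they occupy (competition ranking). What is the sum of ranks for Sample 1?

22

Sorted (descending): 93, 91, 68, 57, 56, 30, 30, 27, 26, 20
The 2 values of 30 occupy positions 6–7 → each gets rank 6.
Sample 1 values → pooled ranks: 30→6, 57→4, 26→9, 68→3
Rank sum = 6 + 4 + 9 + 3 = 22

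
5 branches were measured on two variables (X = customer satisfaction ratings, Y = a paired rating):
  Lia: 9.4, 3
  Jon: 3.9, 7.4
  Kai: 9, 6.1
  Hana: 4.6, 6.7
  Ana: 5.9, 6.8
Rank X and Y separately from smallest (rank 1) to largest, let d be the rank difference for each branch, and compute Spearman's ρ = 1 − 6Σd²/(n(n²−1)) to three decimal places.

Ranks of variable 1: 5, 1, 4, 2, 3
Ranks of variable 2: 1, 5, 2, 3, 4
d = r₁ − r₂: 4, -4, 2, -1, -1
d²: 16, 16, 4, 1, 1; Σd² = 38
ρ = 1 − 6·38/(5·24) = 1 − 228/120 = -0.900

-0.900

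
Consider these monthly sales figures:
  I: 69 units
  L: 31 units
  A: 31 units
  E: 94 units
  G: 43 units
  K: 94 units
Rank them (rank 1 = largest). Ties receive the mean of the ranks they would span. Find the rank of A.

5.5

Sorted (descending): 94, 94, 69, 43, 31, 31
The 2 values of 94 occupy positions 1–2 → average rank (1+2)/2 = 1.5.
The 2 values of 31 occupy positions 5–6 → average rank (5+6)/2 = 5.5.
A has value 31 units → rank 5.5.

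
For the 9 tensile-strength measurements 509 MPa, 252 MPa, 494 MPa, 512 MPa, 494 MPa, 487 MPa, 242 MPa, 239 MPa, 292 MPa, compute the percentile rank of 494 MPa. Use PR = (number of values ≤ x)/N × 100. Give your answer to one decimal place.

77.8

N = 9.
Strictly below 494: 5. Equal to 494: 2.
PR = 7/9 × 100 = 77.8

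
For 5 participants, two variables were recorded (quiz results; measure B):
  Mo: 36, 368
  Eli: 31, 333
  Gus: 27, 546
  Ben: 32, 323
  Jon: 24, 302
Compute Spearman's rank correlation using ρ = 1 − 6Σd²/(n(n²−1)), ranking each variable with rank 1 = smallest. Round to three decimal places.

0.300

Ranks of variable 1: 5, 3, 2, 4, 1
Ranks of variable 2: 4, 3, 5, 2, 1
d = r₁ − r₂: 1, 0, -3, 2, 0
d²: 1, 0, 9, 4, 0; Σd² = 14
ρ = 1 − 6·14/(5·24) = 1 − 84/120 = 0.300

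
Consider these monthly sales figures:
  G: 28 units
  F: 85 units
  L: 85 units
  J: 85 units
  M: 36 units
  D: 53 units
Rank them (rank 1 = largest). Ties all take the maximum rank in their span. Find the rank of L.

3

Sorted (descending): 85, 85, 85, 53, 36, 28
The 3 values of 85 occupy positions 1–3 → each gets rank 3.
L has value 85 units → rank 3.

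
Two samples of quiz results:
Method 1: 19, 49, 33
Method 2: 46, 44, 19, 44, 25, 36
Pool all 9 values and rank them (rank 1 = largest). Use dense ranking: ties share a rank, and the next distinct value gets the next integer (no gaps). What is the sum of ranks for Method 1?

Sorted (descending): 49, 46, 44, 44, 36, 33, 25, 19, 19
The 2 values of 44 share dense rank 3.
The 2 values of 19 share dense rank 7.
Remaining distinct values take the next consecutive integers.
Method 1 values → pooled ranks: 19→7, 49→1, 33→5
Rank sum = 7 + 1 + 5 = 13

13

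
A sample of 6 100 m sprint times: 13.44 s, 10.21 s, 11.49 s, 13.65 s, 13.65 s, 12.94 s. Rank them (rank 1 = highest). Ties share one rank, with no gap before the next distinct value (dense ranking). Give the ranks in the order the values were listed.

Sorted (descending): 13.65, 13.65, 13.44, 12.94, 11.49, 10.21
The 2 values of 13.65 share dense rank 1.
Remaining distinct values take the next consecutive integers.

2, 5, 4, 1, 1, 3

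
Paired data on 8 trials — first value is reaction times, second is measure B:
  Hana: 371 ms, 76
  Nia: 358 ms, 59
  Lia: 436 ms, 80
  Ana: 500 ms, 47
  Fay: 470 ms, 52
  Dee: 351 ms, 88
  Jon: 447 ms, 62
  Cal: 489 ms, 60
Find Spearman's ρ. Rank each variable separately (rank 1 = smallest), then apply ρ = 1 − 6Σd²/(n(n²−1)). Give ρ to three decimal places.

Ranks of variable 1: 3, 2, 4, 8, 6, 1, 5, 7
Ranks of variable 2: 6, 3, 7, 1, 2, 8, 5, 4
d = r₁ − r₂: -3, -1, -3, 7, 4, -7, 0, 3
d²: 9, 1, 9, 49, 16, 49, 0, 9; Σd² = 142
ρ = 1 − 6·142/(8·63) = 1 − 852/504 = -0.690

-0.690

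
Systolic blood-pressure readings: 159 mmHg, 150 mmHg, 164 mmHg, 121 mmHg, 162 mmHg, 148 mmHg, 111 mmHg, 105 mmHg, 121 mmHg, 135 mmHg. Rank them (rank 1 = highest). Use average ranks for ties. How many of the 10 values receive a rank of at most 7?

6

Sorted (descending): 164, 162, 159, 150, 148, 135, 121, 121, 111, 105
The 2 values of 121 occupy positions 7–8 → average rank (7+8)/2 = 7.5.
Ranks ≤ 7: {1, 2, 3, 4, 5, 6} → 6 values.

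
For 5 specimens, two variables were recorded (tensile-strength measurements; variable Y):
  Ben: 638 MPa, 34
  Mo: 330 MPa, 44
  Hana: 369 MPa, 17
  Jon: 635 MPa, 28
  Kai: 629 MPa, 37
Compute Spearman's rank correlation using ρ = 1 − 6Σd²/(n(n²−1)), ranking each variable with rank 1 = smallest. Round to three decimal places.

Ranks of variable 1: 5, 1, 2, 4, 3
Ranks of variable 2: 3, 5, 1, 2, 4
d = r₁ − r₂: 2, -4, 1, 2, -1
d²: 4, 16, 1, 4, 1; Σd² = 26
ρ = 1 − 6·26/(5·24) = 1 − 156/120 = -0.300

-0.300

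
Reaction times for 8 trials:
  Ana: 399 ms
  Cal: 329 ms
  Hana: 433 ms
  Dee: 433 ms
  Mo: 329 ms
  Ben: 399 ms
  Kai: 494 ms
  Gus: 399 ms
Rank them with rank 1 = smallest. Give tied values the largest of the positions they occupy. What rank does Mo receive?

2

Sorted (ascending): 329, 329, 399, 399, 399, 433, 433, 494
The 2 values of 329 occupy positions 1–2 → each gets rank 2.
The 3 values of 399 occupy positions 3–5 → each gets rank 5.
The 2 values of 433 occupy positions 6–7 → each gets rank 7.
Mo has value 329 ms → rank 2.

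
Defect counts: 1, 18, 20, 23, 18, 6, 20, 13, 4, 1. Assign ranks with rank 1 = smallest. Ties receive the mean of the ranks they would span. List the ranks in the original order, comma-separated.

Sorted (ascending): 1, 1, 4, 6, 13, 18, 18, 20, 20, 23
The 2 values of 1 occupy positions 1–2 → average rank (1+2)/2 = 1.5.
The 2 values of 18 occupy positions 6–7 → average rank (6+7)/2 = 6.5.
The 2 values of 20 occupy positions 8–9 → average rank (8+9)/2 = 8.5.

1.5, 6.5, 8.5, 10, 6.5, 4, 8.5, 5, 3, 1.5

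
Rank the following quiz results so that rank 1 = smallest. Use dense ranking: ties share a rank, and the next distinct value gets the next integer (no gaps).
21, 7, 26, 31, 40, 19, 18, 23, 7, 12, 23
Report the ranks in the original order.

5, 1, 7, 8, 9, 4, 3, 6, 1, 2, 6

Sorted (ascending): 7, 7, 12, 18, 19, 21, 23, 23, 26, 31, 40
The 2 values of 7 share dense rank 1.
The 2 values of 23 share dense rank 6.
Remaining distinct values take the next consecutive integers.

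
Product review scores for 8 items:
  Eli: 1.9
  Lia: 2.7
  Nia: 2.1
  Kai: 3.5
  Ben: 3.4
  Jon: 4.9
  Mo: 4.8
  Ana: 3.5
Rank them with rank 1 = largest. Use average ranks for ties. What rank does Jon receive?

Sorted (descending): 4.9, 4.8, 3.5, 3.5, 3.4, 2.7, 2.1, 1.9
The 2 values of 3.5 occupy positions 3–4 → average rank (3+4)/2 = 3.5.
Jon has value 4.9 → rank 1.

1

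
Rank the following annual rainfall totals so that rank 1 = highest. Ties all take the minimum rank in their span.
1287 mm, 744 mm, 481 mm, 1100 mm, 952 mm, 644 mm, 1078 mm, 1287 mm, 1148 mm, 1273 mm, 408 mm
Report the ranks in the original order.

1, 8, 10, 5, 7, 9, 6, 1, 4, 3, 11

Sorted (descending): 1287, 1287, 1273, 1148, 1100, 1078, 952, 744, 644, 481, 408
The 2 values of 1287 occupy positions 1–2 → each gets rank 1.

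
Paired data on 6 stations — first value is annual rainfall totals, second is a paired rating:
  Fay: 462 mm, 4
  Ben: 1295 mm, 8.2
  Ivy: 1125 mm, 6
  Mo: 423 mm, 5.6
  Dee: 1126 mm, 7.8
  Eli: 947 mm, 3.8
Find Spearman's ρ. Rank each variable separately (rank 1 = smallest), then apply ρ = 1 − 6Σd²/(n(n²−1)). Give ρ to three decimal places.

0.771

Ranks of variable 1: 2, 6, 4, 1, 5, 3
Ranks of variable 2: 2, 6, 4, 3, 5, 1
d = r₁ − r₂: 0, 0, 0, -2, 0, 2
d²: 0, 0, 0, 4, 0, 4; Σd² = 8
ρ = 1 − 6·8/(6·35) = 1 − 48/210 = 0.771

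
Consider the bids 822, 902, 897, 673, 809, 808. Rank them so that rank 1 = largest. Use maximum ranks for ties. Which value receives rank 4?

Sorted (descending): 902, 897, 822, 809, 808, 673
No ties — each value takes its position as its rank.
Rank 4 → value 809.

809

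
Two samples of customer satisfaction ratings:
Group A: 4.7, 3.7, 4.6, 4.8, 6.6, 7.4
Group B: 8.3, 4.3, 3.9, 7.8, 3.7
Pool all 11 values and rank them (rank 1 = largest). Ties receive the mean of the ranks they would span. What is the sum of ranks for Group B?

30.5

Sorted (descending): 8.3, 7.8, 7.4, 6.6, 4.8, 4.7, 4.6, 4.3, 3.9, 3.7, 3.7
The 2 values of 3.7 occupy positions 10–11 → average rank (10+11)/2 = 10.5.
Group B values → pooled ranks: 8.3→1, 4.3→8, 3.9→9, 7.8→2, 3.7→10.5
Rank sum = 1 + 8 + 9 + 2 + 10.5 = 30.5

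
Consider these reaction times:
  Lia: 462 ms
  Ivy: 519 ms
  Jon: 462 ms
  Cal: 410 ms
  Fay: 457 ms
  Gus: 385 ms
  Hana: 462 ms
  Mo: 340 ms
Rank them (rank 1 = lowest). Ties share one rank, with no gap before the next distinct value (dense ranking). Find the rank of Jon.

5

Sorted (ascending): 340, 385, 410, 457, 462, 462, 462, 519
The 3 values of 462 share dense rank 5.
Remaining distinct values take the next consecutive integers.
Jon has value 462 ms → rank 5.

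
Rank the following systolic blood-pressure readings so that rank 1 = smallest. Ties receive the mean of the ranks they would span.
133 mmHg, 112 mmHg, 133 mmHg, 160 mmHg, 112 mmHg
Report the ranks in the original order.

Sorted (ascending): 112, 112, 133, 133, 160
The 2 values of 112 occupy positions 1–2 → average rank (1+2)/2 = 1.5.
The 2 values of 133 occupy positions 3–4 → average rank (3+4)/2 = 3.5.

3.5, 1.5, 3.5, 5, 1.5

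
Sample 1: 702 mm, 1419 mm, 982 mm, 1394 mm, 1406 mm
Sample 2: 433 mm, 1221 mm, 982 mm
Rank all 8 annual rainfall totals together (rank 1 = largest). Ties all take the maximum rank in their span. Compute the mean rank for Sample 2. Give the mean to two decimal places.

Sorted (descending): 1419, 1406, 1394, 1221, 982, 982, 702, 433
The 2 values of 982 occupy positions 5–6 → each gets rank 6.
Sample 2 values → pooled ranks: 433→8, 1221→4, 982→6
Mean rank = (8 + 4 + 6) / 3 = 6.00

6.00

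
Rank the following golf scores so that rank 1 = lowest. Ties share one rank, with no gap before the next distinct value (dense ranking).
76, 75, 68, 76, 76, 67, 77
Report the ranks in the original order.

Sorted (ascending): 67, 68, 75, 76, 76, 76, 77
The 3 values of 76 share dense rank 4.
Remaining distinct values take the next consecutive integers.

4, 3, 2, 4, 4, 1, 5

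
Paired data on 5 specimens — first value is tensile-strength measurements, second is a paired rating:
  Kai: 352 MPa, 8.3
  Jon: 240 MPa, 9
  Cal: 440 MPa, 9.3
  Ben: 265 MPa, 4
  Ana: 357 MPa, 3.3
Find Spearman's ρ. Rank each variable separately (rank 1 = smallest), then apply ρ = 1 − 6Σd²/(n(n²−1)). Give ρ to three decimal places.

Ranks of variable 1: 3, 1, 5, 2, 4
Ranks of variable 2: 3, 4, 5, 2, 1
d = r₁ − r₂: 0, -3, 0, 0, 3
d²: 0, 9, 0, 0, 9; Σd² = 18
ρ = 1 − 6·18/(5·24) = 1 − 108/120 = 0.100

0.100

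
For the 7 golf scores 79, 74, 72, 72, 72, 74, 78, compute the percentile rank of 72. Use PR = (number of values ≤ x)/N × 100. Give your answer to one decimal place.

N = 7.
Strictly below 72: 0. Equal to 72: 3.
PR = 3/7 × 100 = 42.9

42.9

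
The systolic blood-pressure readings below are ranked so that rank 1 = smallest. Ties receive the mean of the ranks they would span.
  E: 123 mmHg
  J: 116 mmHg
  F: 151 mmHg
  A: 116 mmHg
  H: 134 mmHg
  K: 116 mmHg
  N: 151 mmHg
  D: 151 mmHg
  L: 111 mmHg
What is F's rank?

Sorted (ascending): 111, 116, 116, 116, 123, 134, 151, 151, 151
The 3 values of 116 occupy positions 2–4 → average rank 3.
The 3 values of 151 occupy positions 7–9 → average rank 8.
F has value 151 mmHg → rank 8.

8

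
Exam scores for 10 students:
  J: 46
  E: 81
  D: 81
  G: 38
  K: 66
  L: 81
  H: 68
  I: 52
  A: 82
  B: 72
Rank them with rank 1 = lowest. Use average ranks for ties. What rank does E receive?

Sorted (ascending): 38, 46, 52, 66, 68, 72, 81, 81, 81, 82
The 3 values of 81 occupy positions 7–9 → average rank 8.
E has value 81 → rank 8.

8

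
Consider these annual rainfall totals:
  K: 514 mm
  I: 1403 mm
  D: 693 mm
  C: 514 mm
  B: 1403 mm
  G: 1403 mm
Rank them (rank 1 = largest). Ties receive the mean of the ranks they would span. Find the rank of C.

5.5

Sorted (descending): 1403, 1403, 1403, 693, 514, 514
The 3 values of 1403 occupy positions 1–3 → average rank 2.
The 2 values of 514 occupy positions 5–6 → average rank (5+6)/2 = 5.5.
C has value 514 mm → rank 5.5.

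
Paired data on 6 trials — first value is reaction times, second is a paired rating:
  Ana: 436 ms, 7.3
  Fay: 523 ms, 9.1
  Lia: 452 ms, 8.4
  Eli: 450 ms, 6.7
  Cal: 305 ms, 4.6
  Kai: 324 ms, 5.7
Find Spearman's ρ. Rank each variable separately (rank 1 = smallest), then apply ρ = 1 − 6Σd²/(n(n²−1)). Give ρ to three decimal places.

0.943

Ranks of variable 1: 3, 6, 5, 4, 1, 2
Ranks of variable 2: 4, 6, 5, 3, 1, 2
d = r₁ − r₂: -1, 0, 0, 1, 0, 0
d²: 1, 0, 0, 1, 0, 0; Σd² = 2
ρ = 1 − 6·2/(6·35) = 1 − 12/210 = 0.943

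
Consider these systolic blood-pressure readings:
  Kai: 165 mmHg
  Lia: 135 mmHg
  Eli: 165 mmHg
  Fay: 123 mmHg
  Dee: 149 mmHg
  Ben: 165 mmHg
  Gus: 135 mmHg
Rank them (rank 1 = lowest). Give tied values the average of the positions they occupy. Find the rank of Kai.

Sorted (ascending): 123, 135, 135, 149, 165, 165, 165
The 2 values of 135 occupy positions 2–3 → average rank (2+3)/2 = 2.5.
The 3 values of 165 occupy positions 5–7 → average rank 6.
Kai has value 165 mmHg → rank 6.

6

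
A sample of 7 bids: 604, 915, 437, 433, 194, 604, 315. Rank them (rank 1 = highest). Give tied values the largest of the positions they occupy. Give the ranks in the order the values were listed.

Sorted (descending): 915, 604, 604, 437, 433, 315, 194
The 2 values of 604 occupy positions 2–3 → each gets rank 3.

3, 1, 4, 5, 7, 3, 6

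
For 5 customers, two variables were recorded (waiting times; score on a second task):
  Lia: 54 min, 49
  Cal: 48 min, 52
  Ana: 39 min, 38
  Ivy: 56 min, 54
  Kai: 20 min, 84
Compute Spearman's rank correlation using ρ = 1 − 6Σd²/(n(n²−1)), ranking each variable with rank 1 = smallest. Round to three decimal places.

Ranks of variable 1: 4, 3, 2, 5, 1
Ranks of variable 2: 2, 3, 1, 4, 5
d = r₁ − r₂: 2, 0, 1, 1, -4
d²: 4, 0, 1, 1, 16; Σd² = 22
ρ = 1 − 6·22/(5·24) = 1 − 132/120 = -0.100

-0.100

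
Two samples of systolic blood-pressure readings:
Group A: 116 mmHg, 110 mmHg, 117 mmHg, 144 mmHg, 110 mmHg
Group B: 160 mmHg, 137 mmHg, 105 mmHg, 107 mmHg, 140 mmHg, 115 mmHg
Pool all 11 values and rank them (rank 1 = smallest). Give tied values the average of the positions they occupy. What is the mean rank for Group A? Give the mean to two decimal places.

Sorted (ascending): 105, 107, 110, 110, 115, 116, 117, 137, 140, 144, 160
The 2 values of 110 occupy positions 3–4 → average rank (3+4)/2 = 3.5.
Group A values → pooled ranks: 116→6, 110→3.5, 117→7, 144→10, 110→3.5
Mean rank = (6 + 3.5 + 7 + 10 + 3.5) / 5 = 6.00

6.00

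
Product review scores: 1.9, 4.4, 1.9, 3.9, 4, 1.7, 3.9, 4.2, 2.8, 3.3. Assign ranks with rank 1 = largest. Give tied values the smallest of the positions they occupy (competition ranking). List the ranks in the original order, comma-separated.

8, 1, 8, 4, 3, 10, 4, 2, 7, 6

Sorted (descending): 4.4, 4.2, 4, 3.9, 3.9, 3.3, 2.8, 1.9, 1.9, 1.7
The 2 values of 3.9 occupy positions 4–5 → each gets rank 4.
The 2 values of 1.9 occupy positions 8–9 → each gets rank 8.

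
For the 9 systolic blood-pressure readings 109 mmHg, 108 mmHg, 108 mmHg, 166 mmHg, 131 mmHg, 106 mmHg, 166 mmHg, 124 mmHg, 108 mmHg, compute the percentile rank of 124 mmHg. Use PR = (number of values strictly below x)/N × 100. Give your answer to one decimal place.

N = 9.
Strictly below 124: 5. Equal to 124: 1.
PR = 5/9 × 100 = 55.6

55.6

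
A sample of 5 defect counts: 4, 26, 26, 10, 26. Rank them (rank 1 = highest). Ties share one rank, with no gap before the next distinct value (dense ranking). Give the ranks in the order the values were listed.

3, 1, 1, 2, 1

Sorted (descending): 26, 26, 26, 10, 4
The 3 values of 26 share dense rank 1.
Remaining distinct values take the next consecutive integers.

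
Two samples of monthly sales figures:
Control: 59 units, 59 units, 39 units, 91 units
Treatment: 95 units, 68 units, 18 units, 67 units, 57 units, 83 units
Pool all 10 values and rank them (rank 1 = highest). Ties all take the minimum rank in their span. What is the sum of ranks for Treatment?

Sorted (descending): 95, 91, 83, 68, 67, 59, 59, 57, 39, 18
The 2 values of 59 occupy positions 6–7 → each gets rank 6.
Treatment values → pooled ranks: 95→1, 68→4, 18→10, 67→5, 57→8, 83→3
Rank sum = 1 + 4 + 10 + 5 + 8 + 3 = 31

31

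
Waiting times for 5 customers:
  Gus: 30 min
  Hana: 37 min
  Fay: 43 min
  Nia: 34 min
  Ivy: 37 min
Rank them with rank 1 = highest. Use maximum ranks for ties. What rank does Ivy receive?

Sorted (descending): 43, 37, 37, 34, 30
The 2 values of 37 occupy positions 2–3 → each gets rank 3.
Ivy has value 37 min → rank 3.

3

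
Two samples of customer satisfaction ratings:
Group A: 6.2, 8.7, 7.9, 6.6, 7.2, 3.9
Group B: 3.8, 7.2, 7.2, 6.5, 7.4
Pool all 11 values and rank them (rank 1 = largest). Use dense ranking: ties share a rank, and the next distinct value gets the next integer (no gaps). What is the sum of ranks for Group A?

Sorted (descending): 8.7, 7.9, 7.4, 7.2, 7.2, 7.2, 6.6, 6.5, 6.2, 3.9, 3.8
The 3 values of 7.2 share dense rank 4.
Remaining distinct values take the next consecutive integers.
Group A values → pooled ranks: 6.2→7, 8.7→1, 7.9→2, 6.6→5, 7.2→4, 3.9→8
Rank sum = 7 + 1 + 2 + 5 + 4 + 8 = 27

27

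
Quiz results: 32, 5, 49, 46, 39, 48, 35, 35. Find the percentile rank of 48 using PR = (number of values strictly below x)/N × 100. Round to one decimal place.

N = 8.
Strictly below 48: 6. Equal to 48: 1.
PR = 6/8 × 100 = 75.0

75.0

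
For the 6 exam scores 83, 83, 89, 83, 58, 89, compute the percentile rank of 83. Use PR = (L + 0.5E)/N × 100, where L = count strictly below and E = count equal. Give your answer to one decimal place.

41.7

N = 6.
Strictly below 83: 1. Equal to 83: 3.
PR = (1 + 0.5·3)/6 × 100 = 41.7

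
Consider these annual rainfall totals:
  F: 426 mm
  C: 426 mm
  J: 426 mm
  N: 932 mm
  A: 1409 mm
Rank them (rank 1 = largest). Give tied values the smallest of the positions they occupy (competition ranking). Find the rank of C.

Sorted (descending): 1409, 932, 426, 426, 426
The 3 values of 426 occupy positions 3–5 → each gets rank 3.
C has value 426 mm → rank 3.

3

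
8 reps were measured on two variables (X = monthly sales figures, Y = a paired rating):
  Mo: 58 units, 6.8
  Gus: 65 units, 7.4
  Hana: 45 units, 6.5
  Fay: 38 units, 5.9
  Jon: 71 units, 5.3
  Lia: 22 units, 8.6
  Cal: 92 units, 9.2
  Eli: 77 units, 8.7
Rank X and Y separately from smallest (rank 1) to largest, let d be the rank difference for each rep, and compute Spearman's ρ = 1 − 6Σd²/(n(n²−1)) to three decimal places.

0.405

Ranks of variable 1: 4, 5, 3, 2, 6, 1, 8, 7
Ranks of variable 2: 4, 5, 3, 2, 1, 6, 8, 7
d = r₁ − r₂: 0, 0, 0, 0, 5, -5, 0, 0
d²: 0, 0, 0, 0, 25, 25, 0, 0; Σd² = 50
ρ = 1 − 6·50/(8·63) = 1 − 300/504 = 0.405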